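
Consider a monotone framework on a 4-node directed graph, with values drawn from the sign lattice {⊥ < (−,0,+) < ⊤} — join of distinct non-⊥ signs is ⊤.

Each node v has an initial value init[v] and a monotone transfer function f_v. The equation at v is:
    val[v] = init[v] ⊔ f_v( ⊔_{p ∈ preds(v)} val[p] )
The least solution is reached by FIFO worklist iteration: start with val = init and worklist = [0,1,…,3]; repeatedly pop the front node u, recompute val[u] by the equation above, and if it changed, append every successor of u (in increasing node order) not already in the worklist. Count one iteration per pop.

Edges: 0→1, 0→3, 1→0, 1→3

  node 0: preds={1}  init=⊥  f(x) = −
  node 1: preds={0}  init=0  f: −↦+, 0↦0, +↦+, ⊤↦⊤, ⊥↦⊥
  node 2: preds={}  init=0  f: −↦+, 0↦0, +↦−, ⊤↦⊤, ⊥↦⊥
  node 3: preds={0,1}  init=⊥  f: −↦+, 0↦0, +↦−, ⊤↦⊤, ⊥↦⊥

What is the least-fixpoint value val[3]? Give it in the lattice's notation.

Iteration log — 5 steps:
  step 1. node 0  ⊔preds=0  new=−  old=⊥  +wl: 
  step 2. node 1  ⊔preds=−  new=⊤  old=0  +wl: 0
  step 3. node 2  ⊔preds=⊥  new=0  stable
  step 4. node 3  ⊔preds=⊤  new=⊤  old=⊥  +wl: 
  step 5. node 0  ⊔preds=⊤  new=−  stable

Least fixpoint reached:
  node 0: −
  node 1: ⊤
  node 2: 0
  node 3: ⊤

⊤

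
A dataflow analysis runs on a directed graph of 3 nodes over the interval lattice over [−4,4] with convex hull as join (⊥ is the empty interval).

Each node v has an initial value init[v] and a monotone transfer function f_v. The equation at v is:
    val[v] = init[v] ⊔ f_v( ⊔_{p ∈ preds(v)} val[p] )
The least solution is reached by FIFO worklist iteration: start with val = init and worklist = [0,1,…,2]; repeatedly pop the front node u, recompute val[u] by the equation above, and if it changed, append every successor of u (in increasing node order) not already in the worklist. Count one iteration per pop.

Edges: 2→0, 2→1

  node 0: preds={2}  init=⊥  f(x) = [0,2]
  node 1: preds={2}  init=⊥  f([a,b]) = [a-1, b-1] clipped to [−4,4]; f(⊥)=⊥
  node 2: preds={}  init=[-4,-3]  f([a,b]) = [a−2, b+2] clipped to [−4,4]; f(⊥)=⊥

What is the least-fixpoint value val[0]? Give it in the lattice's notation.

Trace (3 dequeues):
  [1] u=0 | in [-4,-3] | out [0,2] | prev ⊥ | push {}
  [2] u=1 | in [-4,-3] | out [-4,-4] | prev ⊥ | push {}
  [3] u=2 | in ⊥ | out [-4,-3] | ==

Converged values:
  [0] [0,2]
  [1] [-4,-4]
  [2] [-4,-3]

[0,2]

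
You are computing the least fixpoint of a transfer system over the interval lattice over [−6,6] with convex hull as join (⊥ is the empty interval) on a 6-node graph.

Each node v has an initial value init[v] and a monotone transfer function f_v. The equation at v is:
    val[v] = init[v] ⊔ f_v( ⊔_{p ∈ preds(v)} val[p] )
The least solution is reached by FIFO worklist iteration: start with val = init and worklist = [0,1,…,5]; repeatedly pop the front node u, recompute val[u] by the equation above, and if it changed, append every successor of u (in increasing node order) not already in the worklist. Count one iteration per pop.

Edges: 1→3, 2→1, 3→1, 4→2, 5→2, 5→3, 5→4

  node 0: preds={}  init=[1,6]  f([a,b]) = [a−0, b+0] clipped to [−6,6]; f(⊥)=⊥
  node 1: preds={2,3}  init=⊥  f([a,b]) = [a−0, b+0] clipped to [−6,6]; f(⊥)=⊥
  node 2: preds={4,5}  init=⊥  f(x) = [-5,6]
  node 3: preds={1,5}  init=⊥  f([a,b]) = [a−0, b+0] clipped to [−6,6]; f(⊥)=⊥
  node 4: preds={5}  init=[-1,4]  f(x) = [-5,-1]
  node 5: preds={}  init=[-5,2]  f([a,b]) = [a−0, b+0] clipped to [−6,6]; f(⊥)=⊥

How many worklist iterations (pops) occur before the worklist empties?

10

Trace (10 dequeues):
  [1] u=0 | in ⊥ | out [1,6] | ==
  [2] u=1 | in ⊥ | out ⊥ | ==
  [3] u=2 | in [-5,4] | out [-5,6] | prev ⊥ | push {1}
  [4] u=3 | in [-5,2] | out [-5,2] | prev ⊥ | push {}
  [5] u=4 | in [-5,2] | out [-5,4] | prev [-1,4] | push {2}
  [6] u=5 | in ⊥ | out [-5,2] | ==
  [7] u=1 | in [-5,6] | out [-5,6] | prev ⊥ | push {3}
  [8] u=2 | in [-5,4] | out [-5,6] | ==
  [9] u=3 | in [-5,6] | out [-5,6] | prev [-5,2] | push {1}
  [10] u=1 | in [-5,6] | out [-5,6] | ==

Converged values:
  [0] [1,6]
  [1] [-5,6]
  [2] [-5,6]
  [3] [-5,6]
  [4] [-5,4]
  [5] [-5,2]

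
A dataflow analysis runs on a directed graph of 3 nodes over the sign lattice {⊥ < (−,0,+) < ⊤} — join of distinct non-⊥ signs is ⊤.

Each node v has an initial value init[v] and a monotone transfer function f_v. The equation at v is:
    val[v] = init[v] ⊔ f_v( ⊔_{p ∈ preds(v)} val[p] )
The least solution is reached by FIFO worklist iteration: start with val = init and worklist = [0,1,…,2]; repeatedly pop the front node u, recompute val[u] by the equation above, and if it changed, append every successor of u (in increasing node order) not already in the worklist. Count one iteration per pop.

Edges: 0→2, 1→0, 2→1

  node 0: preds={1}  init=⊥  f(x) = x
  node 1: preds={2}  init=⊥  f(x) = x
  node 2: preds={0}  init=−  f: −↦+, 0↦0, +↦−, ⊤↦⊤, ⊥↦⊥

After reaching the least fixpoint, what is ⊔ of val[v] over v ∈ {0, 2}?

⊤

Trace (8 dequeues):
  [1] u=0 | in ⊥ | out ⊥ | ==
  [2] u=1 | in − | out − | prev ⊥ | push {0}
  [3] u=2 | in ⊥ | out − | ==
  [4] u=0 | in − | out − | prev ⊥ | push {2}
  [5] u=2 | in − | out ⊤ | prev − | push {1}
  [6] u=1 | in ⊤ | out ⊤ | prev − | push {0}
  [7] u=0 | in ⊤ | out ⊤ | prev − | push {2}
  [8] u=2 | in ⊤ | out ⊤ | ==

Converged values:
  [0] ⊤
  [1] ⊤
  [2] ⊤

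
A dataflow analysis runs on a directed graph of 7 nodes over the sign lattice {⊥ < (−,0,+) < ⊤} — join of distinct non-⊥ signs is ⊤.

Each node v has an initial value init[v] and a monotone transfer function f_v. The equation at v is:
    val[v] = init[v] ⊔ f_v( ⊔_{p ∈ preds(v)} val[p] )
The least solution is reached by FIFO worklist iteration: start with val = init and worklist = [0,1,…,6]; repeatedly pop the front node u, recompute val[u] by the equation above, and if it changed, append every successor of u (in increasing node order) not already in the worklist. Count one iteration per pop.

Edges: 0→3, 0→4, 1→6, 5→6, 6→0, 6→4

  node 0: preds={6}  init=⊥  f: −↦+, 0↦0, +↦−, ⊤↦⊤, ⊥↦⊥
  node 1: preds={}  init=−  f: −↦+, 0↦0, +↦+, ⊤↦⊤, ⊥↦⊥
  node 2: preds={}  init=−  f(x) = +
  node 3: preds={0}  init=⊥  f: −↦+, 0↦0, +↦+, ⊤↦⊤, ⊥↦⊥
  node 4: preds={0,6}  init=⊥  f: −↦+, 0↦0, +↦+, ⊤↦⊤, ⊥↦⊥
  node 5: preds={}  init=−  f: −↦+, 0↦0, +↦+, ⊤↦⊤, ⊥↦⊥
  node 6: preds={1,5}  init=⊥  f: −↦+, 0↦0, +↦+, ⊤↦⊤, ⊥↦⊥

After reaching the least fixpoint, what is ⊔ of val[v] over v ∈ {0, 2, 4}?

Iteration log — 10 steps:
  step 1. node 0  ⊔preds=⊥  new=⊥  stable
  step 2. node 1  ⊔preds=⊥  new=−  stable
  step 3. node 2  ⊔preds=⊥  new=⊤  old=−  +wl: 
  step 4. node 3  ⊔preds=⊥  new=⊥  stable
  step 5. node 4  ⊔preds=⊥  new=⊥  stable
  step 6. node 5  ⊔preds=⊥  new=−  stable
  step 7. node 6  ⊔preds=−  new=+  old=⊥  +wl: 0,4
  step 8. node 0  ⊔preds=+  new=−  old=⊥  +wl: 3
  step 9. node 4  ⊔preds=⊤  new=⊤  old=⊥  +wl: 
  step 10. node 3  ⊔preds=−  new=+  old=⊥  +wl: 

Least fixpoint reached:
  node 0: −
  node 1: −
  node 2: ⊤
  node 3: +
  node 4: ⊤
  node 5: −
  node 6: +

⊤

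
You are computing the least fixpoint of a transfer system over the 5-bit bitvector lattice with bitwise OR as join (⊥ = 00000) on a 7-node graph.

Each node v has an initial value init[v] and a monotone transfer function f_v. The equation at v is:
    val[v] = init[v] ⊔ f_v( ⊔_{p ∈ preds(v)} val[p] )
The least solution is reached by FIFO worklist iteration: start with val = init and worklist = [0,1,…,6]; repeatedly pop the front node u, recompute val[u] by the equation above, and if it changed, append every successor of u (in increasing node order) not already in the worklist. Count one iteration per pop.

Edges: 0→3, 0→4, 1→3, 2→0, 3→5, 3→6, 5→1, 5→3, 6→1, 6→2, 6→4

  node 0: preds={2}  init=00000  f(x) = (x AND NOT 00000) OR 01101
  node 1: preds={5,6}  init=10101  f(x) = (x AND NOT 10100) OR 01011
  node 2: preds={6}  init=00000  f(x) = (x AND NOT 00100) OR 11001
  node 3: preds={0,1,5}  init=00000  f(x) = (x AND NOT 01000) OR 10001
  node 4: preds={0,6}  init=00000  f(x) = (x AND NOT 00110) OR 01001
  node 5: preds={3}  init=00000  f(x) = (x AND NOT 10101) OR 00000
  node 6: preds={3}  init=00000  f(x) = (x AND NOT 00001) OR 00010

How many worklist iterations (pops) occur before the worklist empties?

Trace (15 dequeues):
  [1] u=0 | in 00000 | out 01101 | prev 00000 | push {}
  [2] u=1 | in 00000 | out 11111 | prev 10101 | push {}
  [3] u=2 | in 00000 | out 11001 | prev 00000 | push {0}
  [4] u=3 | in 11111 | out 10111 | prev 00000 | push {}
  [5] u=4 | in 01101 | out 01001 | prev 00000 | push {}
  [6] u=5 | in 10111 | out 00010 | prev 00000 | push {1,3}
  [7] u=6 | in 10111 | out 10110 | prev 00000 | push {2,4}
  [8] u=0 | in 11001 | out 11101 | prev 01101 | push {}
  [9] u=1 | in 10110 | out 11111 | ==
  [10] u=3 | in 11111 | out 10111 | ==
  [11] u=2 | in 10110 | out 11011 | prev 11001 | push {0}
  [12] u=4 | in 11111 | out 11001 | prev 01001 | push {}
  [13] u=0 | in 11011 | out 11111 | prev 11101 | push {3,4}
  [14] u=3 | in 11111 | out 10111 | ==
  [15] u=4 | in 11111 | out 11001 | ==

Converged values:
  [0] 11111
  [1] 11111
  [2] 11011
  [3] 10111
  [4] 11001
  [5] 00010
  [6] 10110

15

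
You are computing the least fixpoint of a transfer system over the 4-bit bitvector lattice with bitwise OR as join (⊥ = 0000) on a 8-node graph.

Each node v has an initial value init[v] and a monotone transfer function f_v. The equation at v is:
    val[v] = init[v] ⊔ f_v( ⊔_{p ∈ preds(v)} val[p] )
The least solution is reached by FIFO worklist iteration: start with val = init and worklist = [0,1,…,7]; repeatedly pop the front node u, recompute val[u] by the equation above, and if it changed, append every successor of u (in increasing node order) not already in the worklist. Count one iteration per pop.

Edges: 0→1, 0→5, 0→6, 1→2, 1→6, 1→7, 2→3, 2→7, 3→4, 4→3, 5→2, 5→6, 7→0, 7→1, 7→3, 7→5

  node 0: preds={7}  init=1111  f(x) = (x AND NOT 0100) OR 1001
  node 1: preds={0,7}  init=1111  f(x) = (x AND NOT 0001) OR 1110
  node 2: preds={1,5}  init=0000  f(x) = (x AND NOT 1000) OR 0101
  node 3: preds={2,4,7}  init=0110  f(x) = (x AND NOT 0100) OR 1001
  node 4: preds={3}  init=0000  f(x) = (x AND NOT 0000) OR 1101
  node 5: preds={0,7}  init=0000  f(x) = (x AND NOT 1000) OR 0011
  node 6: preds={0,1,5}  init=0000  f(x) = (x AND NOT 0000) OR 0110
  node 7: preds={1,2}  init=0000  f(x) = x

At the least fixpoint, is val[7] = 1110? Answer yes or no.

no

Worklist (13 pops):
  #1 pop 0: in=0000 → 1111 (no change)
  #2 pop 1: in=1111 → 1111 (no change)
  #3 pop 2: in=1111 → 0111 (was 0000); enqueue []
  #4 pop 3: in=0111 → 1111 (was 0110); enqueue []
  #5 pop 4: in=1111 → 1111 (was 0000); enqueue [3]
  #6 pop 5: in=1111 → 0111 (was 0000); enqueue [2]
  #7 pop 6: in=1111 → 1111 (was 0000); enqueue []
  #8 pop 7: in=1111 → 1111 (was 0000); enqueue [0,1,5]
  #9 pop 3: in=1111 → 1111 (no change)
  #10 pop 2: in=1111 → 0111 (no change)
  #11 pop 0: in=1111 → 1111 (no change)
  #12 pop 1: in=1111 → 1111 (no change)
  #13 pop 5: in=1111 → 0111 (no change)

Fixpoint:
  val[0] = 1111
  val[1] = 1111
  val[2] = 0111
  val[3] = 1111
  val[4] = 1111
  val[5] = 0111
  val[6] = 1111
  val[7] = 1111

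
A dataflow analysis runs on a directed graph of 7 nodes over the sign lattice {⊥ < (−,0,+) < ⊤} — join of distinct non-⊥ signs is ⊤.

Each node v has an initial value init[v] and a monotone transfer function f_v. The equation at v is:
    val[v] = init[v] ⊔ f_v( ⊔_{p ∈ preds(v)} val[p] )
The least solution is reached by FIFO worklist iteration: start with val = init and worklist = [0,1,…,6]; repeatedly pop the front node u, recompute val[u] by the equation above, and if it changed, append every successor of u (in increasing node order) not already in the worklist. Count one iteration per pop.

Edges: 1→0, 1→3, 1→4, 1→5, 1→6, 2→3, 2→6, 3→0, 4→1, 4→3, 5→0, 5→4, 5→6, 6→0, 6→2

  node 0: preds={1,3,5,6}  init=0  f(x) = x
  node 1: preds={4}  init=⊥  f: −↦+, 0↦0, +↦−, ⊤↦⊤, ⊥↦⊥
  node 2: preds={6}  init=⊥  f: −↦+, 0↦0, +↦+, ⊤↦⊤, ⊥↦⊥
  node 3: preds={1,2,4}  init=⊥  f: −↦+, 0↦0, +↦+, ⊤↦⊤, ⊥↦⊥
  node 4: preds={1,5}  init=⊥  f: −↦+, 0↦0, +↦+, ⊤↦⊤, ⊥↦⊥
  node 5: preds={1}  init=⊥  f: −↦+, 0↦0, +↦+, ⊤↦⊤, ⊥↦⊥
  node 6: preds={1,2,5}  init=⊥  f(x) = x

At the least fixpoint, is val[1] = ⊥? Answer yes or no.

yes

Trace (7 dequeues):
  [1] u=0 | in ⊥ | out 0 | ==
  [2] u=1 | in ⊥ | out ⊥ | ==
  [3] u=2 | in ⊥ | out ⊥ | ==
  [4] u=3 | in ⊥ | out ⊥ | ==
  [5] u=4 | in ⊥ | out ⊥ | ==
  [6] u=5 | in ⊥ | out ⊥ | ==
  [7] u=6 | in ⊥ | out ⊥ | ==

Converged values:
  [0] 0
  [1] ⊥
  [2] ⊥
  [3] ⊥
  [4] ⊥
  [5] ⊥
  [6] ⊥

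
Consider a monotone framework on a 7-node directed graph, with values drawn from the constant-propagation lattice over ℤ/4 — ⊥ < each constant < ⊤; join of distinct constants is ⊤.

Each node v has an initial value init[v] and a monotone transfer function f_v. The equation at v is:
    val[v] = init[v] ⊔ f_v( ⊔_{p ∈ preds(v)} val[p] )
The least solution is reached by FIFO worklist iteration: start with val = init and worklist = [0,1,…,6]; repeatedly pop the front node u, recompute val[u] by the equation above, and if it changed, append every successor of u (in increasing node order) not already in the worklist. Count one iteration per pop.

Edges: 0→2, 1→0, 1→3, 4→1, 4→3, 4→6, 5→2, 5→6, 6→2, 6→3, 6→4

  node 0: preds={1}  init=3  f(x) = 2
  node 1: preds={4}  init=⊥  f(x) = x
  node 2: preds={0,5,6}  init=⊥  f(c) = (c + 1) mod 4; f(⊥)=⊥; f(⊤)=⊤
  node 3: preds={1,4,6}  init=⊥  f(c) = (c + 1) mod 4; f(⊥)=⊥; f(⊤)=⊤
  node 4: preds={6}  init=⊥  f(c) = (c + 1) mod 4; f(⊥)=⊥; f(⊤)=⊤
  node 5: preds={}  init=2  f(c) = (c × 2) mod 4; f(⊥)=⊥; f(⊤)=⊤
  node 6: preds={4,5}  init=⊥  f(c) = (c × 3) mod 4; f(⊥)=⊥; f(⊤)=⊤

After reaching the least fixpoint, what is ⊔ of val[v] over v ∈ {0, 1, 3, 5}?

Trace (21 dequeues):
  [1] u=0 | in ⊥ | out ⊤ | prev 3 | push {}
  [2] u=1 | in ⊥ | out ⊥ | ==
  [3] u=2 | in ⊤ | out ⊤ | prev ⊥ | push {}
  [4] u=3 | in ⊥ | out ⊥ | ==
  [5] u=4 | in ⊥ | out ⊥ | ==
  [6] u=5 | in ⊥ | out 2 | ==
  [7] u=6 | in 2 | out 2 | prev ⊥ | push {2,3,4}
  [8] u=2 | in ⊤ | out ⊤ | ==
  [9] u=3 | in 2 | out 3 | prev ⊥ | push {}
  [10] u=4 | in 2 | out 3 | prev ⊥ | push {1,3,6}
  [11] u=1 | in 3 | out 3 | prev ⊥ | push {0}
  [12] u=3 | in ⊤ | out ⊤ | prev 3 | push {}
  [13] u=6 | in ⊤ | out ⊤ | prev 2 | push {2,3,4}
  [14] u=0 | in 3 | out ⊤ | ==
  [15] u=2 | in ⊤ | out ⊤ | ==
  [16] u=3 | in ⊤ | out ⊤ | ==
  [17] u=4 | in ⊤ | out ⊤ | prev 3 | push {1,3,6}
  [18] u=1 | in ⊤ | out ⊤ | prev 3 | push {0}
  [19] u=3 | in ⊤ | out ⊤ | ==
  [20] u=6 | in ⊤ | out ⊤ | ==
  [21] u=0 | in ⊤ | out ⊤ | ==

Converged values:
  [0] ⊤
  [1] ⊤
  [2] ⊤
  [3] ⊤
  [4] ⊤
  [5] 2
  [6] ⊤

⊤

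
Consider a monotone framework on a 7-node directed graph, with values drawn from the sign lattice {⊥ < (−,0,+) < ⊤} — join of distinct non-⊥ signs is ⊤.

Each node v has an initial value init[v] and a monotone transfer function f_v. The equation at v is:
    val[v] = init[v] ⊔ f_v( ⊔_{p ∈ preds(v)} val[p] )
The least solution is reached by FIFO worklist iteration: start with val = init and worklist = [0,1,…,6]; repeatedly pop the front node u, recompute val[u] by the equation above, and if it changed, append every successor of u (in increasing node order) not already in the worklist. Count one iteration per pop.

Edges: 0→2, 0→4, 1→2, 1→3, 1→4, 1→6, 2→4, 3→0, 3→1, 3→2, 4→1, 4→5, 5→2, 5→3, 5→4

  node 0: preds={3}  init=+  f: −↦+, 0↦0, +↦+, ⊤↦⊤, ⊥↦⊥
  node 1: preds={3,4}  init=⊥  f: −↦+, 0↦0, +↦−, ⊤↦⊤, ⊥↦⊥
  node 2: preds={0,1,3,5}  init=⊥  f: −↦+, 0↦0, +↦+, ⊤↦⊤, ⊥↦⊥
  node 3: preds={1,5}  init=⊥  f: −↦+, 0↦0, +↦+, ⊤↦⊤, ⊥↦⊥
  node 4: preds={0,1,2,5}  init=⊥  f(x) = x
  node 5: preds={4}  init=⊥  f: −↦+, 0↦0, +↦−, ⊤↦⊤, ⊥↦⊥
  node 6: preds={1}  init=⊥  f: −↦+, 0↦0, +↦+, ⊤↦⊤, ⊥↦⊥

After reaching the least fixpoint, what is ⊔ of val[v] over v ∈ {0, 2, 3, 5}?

Trace (24 dequeues):
  [1] u=0 | in ⊥ | out + | ==
  [2] u=1 | in ⊥ | out ⊥ | ==
  [3] u=2 | in + | out + | prev ⊥ | push {}
  [4] u=3 | in ⊥ | out ⊥ | ==
  [5] u=4 | in + | out + | prev ⊥ | push {1}
  [6] u=5 | in + | out − | prev ⊥ | push {2,3,4}
  [7] u=6 | in ⊥ | out ⊥ | ==
  [8] u=1 | in + | out − | prev ⊥ | push {6}
  [9] u=2 | in ⊤ | out ⊤ | prev + | push {}
  [10] u=3 | in − | out + | prev ⊥ | push {0,1,2}
  [11] u=4 | in ⊤ | out ⊤ | prev + | push {5}
  [12] u=6 | in − | out + | prev ⊥ | push {}
  [13] u=0 | in + | out + | ==
  [14] u=1 | in ⊤ | out ⊤ | prev − | push {3,4,6}
  [15] u=2 | in ⊤ | out ⊤ | ==
  [16] u=5 | in ⊤ | out ⊤ | prev − | push {2}
  [17] u=3 | in ⊤ | out ⊤ | prev + | push {0,1}
  [18] u=4 | in ⊤ | out ⊤ | ==
  [19] u=6 | in ⊤ | out ⊤ | prev + | push {}
  [20] u=2 | in ⊤ | out ⊤ | ==
  [21] u=0 | in ⊤ | out ⊤ | prev + | push {2,4}
  [22] u=1 | in ⊤ | out ⊤ | ==
  [23] u=2 | in ⊤ | out ⊤ | ==
  [24] u=4 | in ⊤ | out ⊤ | ==

Converged values:
  [0] ⊤
  [1] ⊤
  [2] ⊤
  [3] ⊤
  [4] ⊤
  [5] ⊤
  [6] ⊤

⊤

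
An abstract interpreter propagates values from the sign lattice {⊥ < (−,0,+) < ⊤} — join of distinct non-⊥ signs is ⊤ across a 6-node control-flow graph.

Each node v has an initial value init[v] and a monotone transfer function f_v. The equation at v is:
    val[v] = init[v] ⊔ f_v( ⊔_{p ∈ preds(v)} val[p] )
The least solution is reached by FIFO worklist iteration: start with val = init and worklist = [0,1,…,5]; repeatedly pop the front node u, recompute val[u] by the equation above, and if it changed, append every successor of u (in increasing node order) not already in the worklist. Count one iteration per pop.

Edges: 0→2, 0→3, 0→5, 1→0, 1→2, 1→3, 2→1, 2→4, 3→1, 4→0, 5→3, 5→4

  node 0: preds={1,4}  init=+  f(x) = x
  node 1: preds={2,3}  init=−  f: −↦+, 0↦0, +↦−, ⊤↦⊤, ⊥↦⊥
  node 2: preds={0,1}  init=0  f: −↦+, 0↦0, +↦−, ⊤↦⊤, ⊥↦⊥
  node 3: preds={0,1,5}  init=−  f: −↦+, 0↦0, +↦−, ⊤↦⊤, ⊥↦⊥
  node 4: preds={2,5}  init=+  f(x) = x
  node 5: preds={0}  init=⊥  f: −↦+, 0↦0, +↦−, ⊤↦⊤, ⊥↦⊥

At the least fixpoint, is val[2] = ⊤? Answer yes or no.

yes

Trace (10 dequeues):
  [1] u=0 | in ⊤ | out ⊤ | prev + | push {}
  [2] u=1 | in ⊤ | out ⊤ | prev − | push {0}
  [3] u=2 | in ⊤ | out ⊤ | prev 0 | push {1}
  [4] u=3 | in ⊤ | out ⊤ | prev − | push {}
  [5] u=4 | in ⊤ | out ⊤ | prev + | push {}
  [6] u=5 | in ⊤ | out ⊤ | prev ⊥ | push {3,4}
  [7] u=0 | in ⊤ | out ⊤ | ==
  [8] u=1 | in ⊤ | out ⊤ | ==
  [9] u=3 | in ⊤ | out ⊤ | ==
  [10] u=4 | in ⊤ | out ⊤ | ==

Converged values:
  [0] ⊤
  [1] ⊤
  [2] ⊤
  [3] ⊤
  [4] ⊤
  [5] ⊤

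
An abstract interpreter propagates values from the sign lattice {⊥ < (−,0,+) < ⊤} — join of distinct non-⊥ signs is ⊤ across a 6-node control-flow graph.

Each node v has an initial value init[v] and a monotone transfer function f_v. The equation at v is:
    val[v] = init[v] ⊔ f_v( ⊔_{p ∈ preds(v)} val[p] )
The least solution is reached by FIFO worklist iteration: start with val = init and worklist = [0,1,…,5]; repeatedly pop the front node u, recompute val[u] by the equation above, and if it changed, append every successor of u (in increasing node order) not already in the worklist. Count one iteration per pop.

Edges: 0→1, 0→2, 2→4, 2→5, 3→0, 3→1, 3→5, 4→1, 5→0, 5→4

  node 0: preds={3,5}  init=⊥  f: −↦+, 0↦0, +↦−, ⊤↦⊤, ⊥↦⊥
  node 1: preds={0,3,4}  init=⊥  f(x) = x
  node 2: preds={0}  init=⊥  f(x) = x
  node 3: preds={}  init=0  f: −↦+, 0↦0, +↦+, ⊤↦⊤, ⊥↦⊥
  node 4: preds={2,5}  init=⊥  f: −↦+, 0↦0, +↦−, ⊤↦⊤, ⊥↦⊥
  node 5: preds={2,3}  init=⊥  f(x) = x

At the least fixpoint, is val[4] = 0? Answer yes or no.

yes

Iteration log — 9 steps:
  step 1. node 0  ⊔preds=0  new=0  old=⊥  +wl: 
  step 2. node 1  ⊔preds=0  new=0  old=⊥  +wl: 
  step 3. node 2  ⊔preds=0  new=0  old=⊥  +wl: 
  step 4. node 3  ⊔preds=⊥  new=0  stable
  step 5. node 4  ⊔preds=0  new=0  old=⊥  +wl: 1
  step 6. node 5  ⊔preds=0  new=0  old=⊥  +wl: 0,4
  step 7. node 1  ⊔preds=0  new=0  stable
  step 8. node 0  ⊔preds=0  new=0  stable
  step 9. node 4  ⊔preds=0  new=0  stable

Least fixpoint reached:
  node 0: 0
  node 1: 0
  node 2: 0
  node 3: 0
  node 4: 0
  node 5: 0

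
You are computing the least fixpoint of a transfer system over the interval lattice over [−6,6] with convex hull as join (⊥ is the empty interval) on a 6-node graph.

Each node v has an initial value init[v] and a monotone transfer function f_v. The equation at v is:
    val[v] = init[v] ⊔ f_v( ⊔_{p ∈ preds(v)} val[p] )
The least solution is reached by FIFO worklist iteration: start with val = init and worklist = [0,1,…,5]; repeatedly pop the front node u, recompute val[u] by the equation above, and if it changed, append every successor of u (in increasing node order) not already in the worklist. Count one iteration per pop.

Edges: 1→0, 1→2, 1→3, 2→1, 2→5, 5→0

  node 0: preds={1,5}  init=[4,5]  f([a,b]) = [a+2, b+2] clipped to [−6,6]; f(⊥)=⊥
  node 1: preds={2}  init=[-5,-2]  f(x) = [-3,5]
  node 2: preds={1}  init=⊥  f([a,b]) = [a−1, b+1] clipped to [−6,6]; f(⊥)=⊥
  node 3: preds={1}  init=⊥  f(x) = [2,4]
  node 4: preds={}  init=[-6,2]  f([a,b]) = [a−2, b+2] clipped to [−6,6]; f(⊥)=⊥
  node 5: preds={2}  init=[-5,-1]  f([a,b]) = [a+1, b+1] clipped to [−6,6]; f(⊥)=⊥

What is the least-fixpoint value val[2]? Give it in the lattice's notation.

Trace (8 dequeues):
  [1] u=0 | in [-5,-1] | out [-3,5] | prev [4,5] | push {}
  [2] u=1 | in ⊥ | out [-5,5] | prev [-5,-2] | push {0}
  [3] u=2 | in [-5,5] | out [-6,6] | prev ⊥ | push {1}
  [4] u=3 | in [-5,5] | out [2,4] | prev ⊥ | push {}
  [5] u=4 | in ⊥ | out [-6,2] | ==
  [6] u=5 | in [-6,6] | out [-5,6] | prev [-5,-1] | push {}
  [7] u=0 | in [-5,6] | out [-3,6] | prev [-3,5] | push {}
  [8] u=1 | in [-6,6] | out [-5,5] | ==

Converged values:
  [0] [-3,6]
  [1] [-5,5]
  [2] [-6,6]
  [3] [2,4]
  [4] [-6,2]
  [5] [-5,6]

[-6,6]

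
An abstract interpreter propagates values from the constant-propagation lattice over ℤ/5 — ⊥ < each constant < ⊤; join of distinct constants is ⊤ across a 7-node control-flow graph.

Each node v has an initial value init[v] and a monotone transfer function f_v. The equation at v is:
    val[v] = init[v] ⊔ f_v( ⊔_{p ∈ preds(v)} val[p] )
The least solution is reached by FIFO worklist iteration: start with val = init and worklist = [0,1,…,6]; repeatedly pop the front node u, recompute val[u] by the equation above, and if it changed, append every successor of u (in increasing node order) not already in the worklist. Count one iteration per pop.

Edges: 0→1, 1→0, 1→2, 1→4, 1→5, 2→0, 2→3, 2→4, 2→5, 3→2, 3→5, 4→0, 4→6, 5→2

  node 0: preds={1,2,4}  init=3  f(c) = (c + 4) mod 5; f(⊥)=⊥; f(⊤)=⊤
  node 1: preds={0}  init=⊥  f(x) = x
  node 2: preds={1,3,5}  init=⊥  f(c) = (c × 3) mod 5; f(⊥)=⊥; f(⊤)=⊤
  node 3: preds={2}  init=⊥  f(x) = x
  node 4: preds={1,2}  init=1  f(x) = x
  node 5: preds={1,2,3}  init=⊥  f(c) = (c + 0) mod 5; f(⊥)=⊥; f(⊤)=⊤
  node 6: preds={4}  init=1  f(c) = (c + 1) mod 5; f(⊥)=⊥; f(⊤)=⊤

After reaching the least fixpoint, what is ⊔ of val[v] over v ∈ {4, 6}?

⊤

Iteration log — 9 steps:
  step 1. node 0  ⊔preds=1  new=⊤  old=3  +wl: 
  step 2. node 1  ⊔preds=⊤  new=⊤  old=⊥  +wl: 0
  step 3. node 2  ⊔preds=⊤  new=⊤  old=⊥  +wl: 
  step 4. node 3  ⊔preds=⊤  new=⊤  old=⊥  +wl: 2
  step 5. node 4  ⊔preds=⊤  new=⊤  old=1  +wl: 
  step 6. node 5  ⊔preds=⊤  new=⊤  old=⊥  +wl: 
  step 7. node 6  ⊔preds=⊤  new=⊤  old=1  +wl: 
  step 8. node 0  ⊔preds=⊤  new=⊤  stable
  step 9. node 2  ⊔preds=⊤  new=⊤  stable

Least fixpoint reached:
  node 0: ⊤
  node 1: ⊤
  node 2: ⊤
  node 3: ⊤
  node 4: ⊤
  node 5: ⊤
  node 6: ⊤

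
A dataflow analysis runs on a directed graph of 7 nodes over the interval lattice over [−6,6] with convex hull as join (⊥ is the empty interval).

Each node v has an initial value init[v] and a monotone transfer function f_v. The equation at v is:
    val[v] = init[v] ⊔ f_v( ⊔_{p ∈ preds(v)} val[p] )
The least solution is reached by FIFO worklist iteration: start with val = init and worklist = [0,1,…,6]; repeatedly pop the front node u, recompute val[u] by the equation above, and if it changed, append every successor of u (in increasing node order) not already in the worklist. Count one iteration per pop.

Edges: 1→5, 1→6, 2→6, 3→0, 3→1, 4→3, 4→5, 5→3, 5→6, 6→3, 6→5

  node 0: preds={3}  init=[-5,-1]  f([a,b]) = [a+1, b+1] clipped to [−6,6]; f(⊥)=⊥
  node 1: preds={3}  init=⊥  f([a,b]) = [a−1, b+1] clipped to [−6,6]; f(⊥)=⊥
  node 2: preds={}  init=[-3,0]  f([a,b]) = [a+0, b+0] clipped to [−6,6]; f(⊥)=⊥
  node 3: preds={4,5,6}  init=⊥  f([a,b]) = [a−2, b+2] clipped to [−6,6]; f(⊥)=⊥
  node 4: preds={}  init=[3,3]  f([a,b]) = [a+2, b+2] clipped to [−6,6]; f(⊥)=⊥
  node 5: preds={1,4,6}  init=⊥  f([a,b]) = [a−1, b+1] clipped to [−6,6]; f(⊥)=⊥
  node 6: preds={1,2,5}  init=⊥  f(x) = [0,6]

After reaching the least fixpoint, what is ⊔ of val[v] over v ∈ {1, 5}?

[-6,6]

Worklist (28 pops):
  #1 pop 0: in=⊥ → [-5,-1] (no change)
  #2 pop 1: in=⊥ → ⊥ (no change)
  #3 pop 2: in=⊥ → [-3,0] (no change)
  #4 pop 3: in=[3,3] → [1,5] (was ⊥); enqueue [0,1]
  #5 pop 4: in=⊥ → [3,3] (no change)
  #6 pop 5: in=[3,3] → [2,4] (was ⊥); enqueue [3]
  #7 pop 6: in=[-3,4] → [0,6] (was ⊥); enqueue [5]
  #8 pop 0: in=[1,5] → [-5,6] (was [-5,-1]); enqueue []
  #9 pop 1: in=[1,5] → [0,6] (was ⊥); enqueue [6]
  #10 pop 3: in=[0,6] → [-2,6] (was [1,5]); enqueue [0,1]
  #11 pop 5: in=[0,6] → [-1,6] (was [2,4]); enqueue [3]
  #12 pop 6: in=[-3,6] → [0,6] (no change)
  #13 pop 0: in=[-2,6] → [-5,6] (no change)
  #14 pop 1: in=[-2,6] → [-3,6] (was [0,6]); enqueue [5,6]
  #15 pop 3: in=[-1,6] → [-3,6] (was [-2,6]); enqueue [0,1]
  #16 pop 5: in=[-3,6] → [-4,6] (was [-1,6]); enqueue [3]
  #17 pop 6: in=[-4,6] → [0,6] (no change)
  #18 pop 0: in=[-3,6] → [-5,6] (no change)
  #19 pop 1: in=[-3,6] → [-4,6] (was [-3,6]); enqueue [5,6]
  #20 pop 3: in=[-4,6] → [-6,6] (was [-3,6]); enqueue [0,1]
  #21 pop 5: in=[-4,6] → [-5,6] (was [-4,6]); enqueue [3]
  #22 pop 6: in=[-5,6] → [0,6] (no change)
  #23 pop 0: in=[-6,6] → [-5,6] (no change)
  #24 pop 1: in=[-6,6] → [-6,6] (was [-4,6]); enqueue [5,6]
  #25 pop 3: in=[-5,6] → [-6,6] (no change)
  #26 pop 5: in=[-6,6] → [-6,6] (was [-5,6]); enqueue [3]
  #27 pop 6: in=[-6,6] → [0,6] (no change)
  #28 pop 3: in=[-6,6] → [-6,6] (no change)

Fixpoint:
  val[0] = [-5,6]
  val[1] = [-6,6]
  val[2] = [-3,0]
  val[3] = [-6,6]
  val[4] = [3,3]
  val[5] = [-6,6]
  val[6] = [0,6]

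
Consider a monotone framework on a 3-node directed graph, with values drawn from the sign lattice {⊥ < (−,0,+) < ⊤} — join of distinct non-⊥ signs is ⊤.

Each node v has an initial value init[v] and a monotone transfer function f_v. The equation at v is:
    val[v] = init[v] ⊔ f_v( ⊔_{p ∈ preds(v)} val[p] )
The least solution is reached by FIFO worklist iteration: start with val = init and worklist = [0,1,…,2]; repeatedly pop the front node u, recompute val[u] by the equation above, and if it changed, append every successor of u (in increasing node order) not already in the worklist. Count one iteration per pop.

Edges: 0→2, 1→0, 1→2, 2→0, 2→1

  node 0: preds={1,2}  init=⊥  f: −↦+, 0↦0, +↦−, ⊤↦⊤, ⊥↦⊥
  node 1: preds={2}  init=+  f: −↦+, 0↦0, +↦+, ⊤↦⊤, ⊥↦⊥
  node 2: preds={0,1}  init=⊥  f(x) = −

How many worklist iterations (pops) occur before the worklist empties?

6

Worklist (6 pops):
  #1 pop 0: in=+ → − (was ⊥); enqueue []
  #2 pop 1: in=⊥ → + (no change)
  #3 pop 2: in=⊤ → − (was ⊥); enqueue [0,1]
  #4 pop 0: in=⊤ → ⊤ (was −); enqueue [2]
  #5 pop 1: in=− → + (no change)
  #6 pop 2: in=⊤ → − (no change)

Fixpoint:
  val[0] = ⊤
  val[1] = +
  val[2] = −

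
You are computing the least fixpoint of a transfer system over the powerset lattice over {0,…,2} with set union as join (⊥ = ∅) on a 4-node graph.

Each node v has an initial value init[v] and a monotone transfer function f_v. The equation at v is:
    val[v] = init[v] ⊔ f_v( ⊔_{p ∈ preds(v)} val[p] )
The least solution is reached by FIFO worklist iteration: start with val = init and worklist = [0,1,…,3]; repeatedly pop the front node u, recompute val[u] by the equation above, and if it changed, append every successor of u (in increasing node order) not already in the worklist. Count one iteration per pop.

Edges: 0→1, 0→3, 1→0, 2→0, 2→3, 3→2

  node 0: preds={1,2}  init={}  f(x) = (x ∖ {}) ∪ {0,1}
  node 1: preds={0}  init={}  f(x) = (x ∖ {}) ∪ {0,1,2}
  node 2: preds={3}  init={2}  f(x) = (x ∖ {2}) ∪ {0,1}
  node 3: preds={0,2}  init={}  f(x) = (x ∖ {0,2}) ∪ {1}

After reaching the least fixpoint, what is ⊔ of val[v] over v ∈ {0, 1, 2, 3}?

Worklist (6 pops):
  #1 pop 0: in={2} → {0,1,2} (was {}); enqueue []
  #2 pop 1: in={0,1,2} → {0,1,2} (was {}); enqueue [0]
  #3 pop 2: in={} → {0,1,2} (was {2}); enqueue []
  #4 pop 3: in={0,1,2} → {1} (was {}); enqueue [2]
  #5 pop 0: in={0,1,2} → {0,1,2} (no change)
  #6 pop 2: in={1} → {0,1,2} (no change)

Fixpoint:
  val[0] = {0,1,2}
  val[1] = {0,1,2}
  val[2] = {0,1,2}
  val[3] = {1}

{0,1,2}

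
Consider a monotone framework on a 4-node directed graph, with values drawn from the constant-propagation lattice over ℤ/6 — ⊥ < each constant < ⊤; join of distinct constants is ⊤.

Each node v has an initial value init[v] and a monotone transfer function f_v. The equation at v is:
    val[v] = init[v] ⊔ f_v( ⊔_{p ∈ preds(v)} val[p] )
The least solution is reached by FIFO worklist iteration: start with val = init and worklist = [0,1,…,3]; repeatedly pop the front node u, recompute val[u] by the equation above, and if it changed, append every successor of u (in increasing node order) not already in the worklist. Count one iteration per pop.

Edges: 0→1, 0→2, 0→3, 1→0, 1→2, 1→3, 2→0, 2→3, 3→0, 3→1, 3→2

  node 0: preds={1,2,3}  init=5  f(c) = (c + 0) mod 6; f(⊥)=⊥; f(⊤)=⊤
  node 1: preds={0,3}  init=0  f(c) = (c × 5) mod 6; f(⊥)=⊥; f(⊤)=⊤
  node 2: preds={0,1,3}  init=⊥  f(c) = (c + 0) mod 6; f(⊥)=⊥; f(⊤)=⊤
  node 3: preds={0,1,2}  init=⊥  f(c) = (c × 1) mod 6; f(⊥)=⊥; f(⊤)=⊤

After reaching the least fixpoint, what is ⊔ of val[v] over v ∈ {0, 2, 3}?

⊤

Iteration log — 7 steps:
  step 1. node 0  ⊔preds=0  new=⊤  old=5  +wl: 
  step 2. node 1  ⊔preds=⊤  new=⊤  old=0  +wl: 0
  step 3. node 2  ⊔preds=⊤  new=⊤  old=⊥  +wl: 
  step 4. node 3  ⊔preds=⊤  new=⊤  old=⊥  +wl: 1,2
  step 5. node 0  ⊔preds=⊤  new=⊤  stable
  step 6. node 1  ⊔preds=⊤  new=⊤  stable
  step 7. node 2  ⊔preds=⊤  new=⊤  stable

Least fixpoint reached:
  node 0: ⊤
  node 1: ⊤
  node 2: ⊤
  node 3: ⊤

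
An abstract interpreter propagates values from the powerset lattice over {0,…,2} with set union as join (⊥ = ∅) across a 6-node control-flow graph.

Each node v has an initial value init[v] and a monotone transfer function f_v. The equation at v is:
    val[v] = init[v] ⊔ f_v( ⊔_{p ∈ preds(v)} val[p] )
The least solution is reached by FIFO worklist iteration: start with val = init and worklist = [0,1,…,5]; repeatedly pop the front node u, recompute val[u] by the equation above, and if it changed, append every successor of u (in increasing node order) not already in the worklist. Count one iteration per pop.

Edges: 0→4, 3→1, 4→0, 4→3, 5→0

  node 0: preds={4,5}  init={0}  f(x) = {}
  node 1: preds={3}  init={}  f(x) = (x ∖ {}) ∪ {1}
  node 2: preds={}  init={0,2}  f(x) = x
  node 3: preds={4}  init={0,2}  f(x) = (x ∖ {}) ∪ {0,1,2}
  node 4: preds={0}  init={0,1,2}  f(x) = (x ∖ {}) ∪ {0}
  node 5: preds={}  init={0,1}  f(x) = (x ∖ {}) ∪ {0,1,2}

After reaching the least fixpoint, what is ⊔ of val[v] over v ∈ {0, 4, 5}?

Trace (8 dequeues):
  [1] u=0 | in {0,1,2} | out {0} | ==
  [2] u=1 | in {0,2} | out {0,1,2} | prev {} | push {}
  [3] u=2 | in {} | out {0,2} | ==
  [4] u=3 | in {0,1,2} | out {0,1,2} | prev {0,2} | push {1}
  [5] u=4 | in {0} | out {0,1,2} | ==
  [6] u=5 | in {} | out {0,1,2} | prev {0,1} | push {0}
  [7] u=1 | in {0,1,2} | out {0,1,2} | ==
  [8] u=0 | in {0,1,2} | out {0} | ==

Converged values:
  [0] {0}
  [1] {0,1,2}
  [2] {0,2}
  [3] {0,1,2}
  [4] {0,1,2}
  [5] {0,1,2}

{0,1,2}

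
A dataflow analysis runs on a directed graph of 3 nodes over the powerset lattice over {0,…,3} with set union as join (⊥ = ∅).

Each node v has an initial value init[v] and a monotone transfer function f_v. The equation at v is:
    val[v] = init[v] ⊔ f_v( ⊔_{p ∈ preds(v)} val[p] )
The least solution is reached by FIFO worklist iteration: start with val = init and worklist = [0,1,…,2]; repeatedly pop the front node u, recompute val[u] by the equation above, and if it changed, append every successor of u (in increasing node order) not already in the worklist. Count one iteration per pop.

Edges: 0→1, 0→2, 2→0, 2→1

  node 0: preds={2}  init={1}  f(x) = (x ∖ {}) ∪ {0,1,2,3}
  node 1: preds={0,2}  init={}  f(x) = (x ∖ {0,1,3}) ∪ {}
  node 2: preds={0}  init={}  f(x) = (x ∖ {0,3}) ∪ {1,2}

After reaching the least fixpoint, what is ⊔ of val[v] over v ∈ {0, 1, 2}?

{0,1,2,3}

Iteration log — 5 steps:
  step 1. node 0  ⊔preds={}  new={0,1,2,3}  old={1}  +wl: 
  step 2. node 1  ⊔preds={0,1,2,3}  new={2}  old={}  +wl: 
  step 3. node 2  ⊔preds={0,1,2,3}  new={1,2}  old={}  +wl: 0,1
  step 4. node 0  ⊔preds={1,2}  new={0,1,2,3}  stable
  step 5. node 1  ⊔preds={0,1,2,3}  new={2}  stable

Least fixpoint reached:
  node 0: {0,1,2,3}
  node 1: {2}
  node 2: {1,2}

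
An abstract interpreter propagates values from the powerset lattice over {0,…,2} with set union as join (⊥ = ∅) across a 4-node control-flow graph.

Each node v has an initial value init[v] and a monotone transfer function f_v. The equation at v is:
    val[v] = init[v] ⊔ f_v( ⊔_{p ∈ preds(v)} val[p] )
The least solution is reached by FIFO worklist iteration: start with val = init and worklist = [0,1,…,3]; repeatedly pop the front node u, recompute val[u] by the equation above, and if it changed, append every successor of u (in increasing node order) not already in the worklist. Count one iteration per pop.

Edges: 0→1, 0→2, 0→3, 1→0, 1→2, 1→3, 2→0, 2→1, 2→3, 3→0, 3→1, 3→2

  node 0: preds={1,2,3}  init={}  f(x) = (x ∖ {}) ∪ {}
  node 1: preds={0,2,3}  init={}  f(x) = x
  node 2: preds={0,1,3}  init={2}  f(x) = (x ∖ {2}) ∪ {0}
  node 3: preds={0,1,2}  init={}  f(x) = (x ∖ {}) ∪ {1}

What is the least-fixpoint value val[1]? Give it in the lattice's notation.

{0,1,2}

Iteration log — 10 steps:
  step 1. node 0  ⊔preds={2}  new={2}  old={}  +wl: 
  step 2. node 1  ⊔preds={2}  new={2}  old={}  +wl: 0
  step 3. node 2  ⊔preds={2}  new={0,2}  old={2}  +wl: 1
  step 4. node 3  ⊔preds={0,2}  new={0,1,2}  old={}  +wl: 2
  step 5. node 0  ⊔preds={0,1,2}  new={0,1,2}  old={2}  +wl: 3
  step 6. node 1  ⊔preds={0,1,2}  new={0,1,2}  old={2}  +wl: 0
  step 7. node 2  ⊔preds={0,1,2}  new={0,1,2}  old={0,2}  +wl: 1
  step 8. node 3  ⊔preds={0,1,2}  new={0,1,2}  stable
  step 9. node 0  ⊔preds={0,1,2}  new={0,1,2}  stable
  step 10. node 1  ⊔preds={0,1,2}  new={0,1,2}  stable

Least fixpoint reached:
  node 0: {0,1,2}
  node 1: {0,1,2}
  node 2: {0,1,2}
  node 3: {0,1,2}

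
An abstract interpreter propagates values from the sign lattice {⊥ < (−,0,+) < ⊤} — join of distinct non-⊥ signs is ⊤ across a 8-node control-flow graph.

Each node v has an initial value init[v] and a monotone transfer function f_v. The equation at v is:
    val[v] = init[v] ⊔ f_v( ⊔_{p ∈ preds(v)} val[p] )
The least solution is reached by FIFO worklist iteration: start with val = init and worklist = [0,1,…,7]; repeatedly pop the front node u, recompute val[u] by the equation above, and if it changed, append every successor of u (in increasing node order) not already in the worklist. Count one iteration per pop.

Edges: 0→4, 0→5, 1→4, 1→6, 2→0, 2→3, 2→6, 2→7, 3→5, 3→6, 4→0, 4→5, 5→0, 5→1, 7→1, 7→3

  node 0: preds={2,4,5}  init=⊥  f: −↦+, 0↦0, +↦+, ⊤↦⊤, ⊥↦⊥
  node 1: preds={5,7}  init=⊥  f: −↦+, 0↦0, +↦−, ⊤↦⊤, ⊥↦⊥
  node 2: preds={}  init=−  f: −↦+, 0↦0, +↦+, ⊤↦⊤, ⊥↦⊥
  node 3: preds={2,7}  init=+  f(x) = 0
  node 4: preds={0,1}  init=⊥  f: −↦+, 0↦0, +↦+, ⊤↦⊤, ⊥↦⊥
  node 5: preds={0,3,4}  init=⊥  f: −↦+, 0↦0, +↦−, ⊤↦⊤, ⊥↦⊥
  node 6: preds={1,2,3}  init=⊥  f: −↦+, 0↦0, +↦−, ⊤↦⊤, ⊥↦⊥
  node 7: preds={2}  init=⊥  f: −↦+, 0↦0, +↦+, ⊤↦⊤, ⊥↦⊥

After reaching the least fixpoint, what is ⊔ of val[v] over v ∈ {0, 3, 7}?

⊤

Iteration log — 15 steps:
  step 1. node 0  ⊔preds=−  new=+  old=⊥  +wl: 
  step 2. node 1  ⊔preds=⊥  new=⊥  stable
  step 3. node 2  ⊔preds=⊥  new=−  stable
  step 4. node 3  ⊔preds=−  new=⊤  old=+  +wl: 
  step 5. node 4  ⊔preds=+  new=+  old=⊥  +wl: 0
  step 6. node 5  ⊔preds=⊤  new=⊤  old=⊥  +wl: 1
  step 7. node 6  ⊔preds=⊤  new=⊤  old=⊥  +wl: 
  step 8. node 7  ⊔preds=−  new=+  old=⊥  +wl: 3
  step 9. node 0  ⊔preds=⊤  new=⊤  old=+  +wl: 4,5
  step 10. node 1  ⊔preds=⊤  new=⊤  old=⊥  +wl: 6
  step 11. node 3  ⊔preds=⊤  new=⊤  stable
  step 12. node 4  ⊔preds=⊤  new=⊤  old=+  +wl: 0
  step 13. node 5  ⊔preds=⊤  new=⊤  stable
  step 14. node 6  ⊔preds=⊤  new=⊤  stable
  step 15. node 0  ⊔preds=⊤  new=⊤  stable

Least fixpoint reached:
  node 0: ⊤
  node 1: ⊤
  node 2: −
  node 3: ⊤
  node 4: ⊤
  node 5: ⊤
  node 6: ⊤
  node 7: +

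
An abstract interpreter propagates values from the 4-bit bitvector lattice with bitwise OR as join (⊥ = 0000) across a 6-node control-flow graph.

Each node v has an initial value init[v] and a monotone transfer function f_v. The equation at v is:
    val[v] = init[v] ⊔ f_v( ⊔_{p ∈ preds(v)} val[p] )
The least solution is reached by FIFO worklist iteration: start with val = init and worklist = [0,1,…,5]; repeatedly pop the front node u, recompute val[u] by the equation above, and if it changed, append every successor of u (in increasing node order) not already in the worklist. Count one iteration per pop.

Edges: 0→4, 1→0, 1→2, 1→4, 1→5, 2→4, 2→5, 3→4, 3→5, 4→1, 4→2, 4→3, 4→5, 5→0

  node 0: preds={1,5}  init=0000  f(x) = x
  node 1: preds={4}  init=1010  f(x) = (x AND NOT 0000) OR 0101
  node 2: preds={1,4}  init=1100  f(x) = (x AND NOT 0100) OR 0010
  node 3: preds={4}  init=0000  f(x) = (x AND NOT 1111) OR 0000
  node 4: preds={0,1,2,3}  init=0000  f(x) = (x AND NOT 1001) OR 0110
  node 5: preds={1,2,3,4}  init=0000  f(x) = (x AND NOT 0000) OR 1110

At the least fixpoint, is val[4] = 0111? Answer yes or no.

no

Worklist (11 pops):
  #1 pop 0: in=1010 → 1010 (was 0000); enqueue []
  #2 pop 1: in=0000 → 1111 (was 1010); enqueue [0]
  #3 pop 2: in=1111 → 1111 (was 1100); enqueue []
  #4 pop 3: in=0000 → 0000 (no change)
  #5 pop 4: in=1111 → 0110 (was 0000); enqueue [1,2,3]
  #6 pop 5: in=1111 → 1111 (was 0000); enqueue []
  #7 pop 0: in=1111 → 1111 (was 1010); enqueue [4]
  #8 pop 1: in=0110 → 1111 (no change)
  #9 pop 2: in=1111 → 1111 (no change)
  #10 pop 3: in=0110 → 0000 (no change)
  #11 pop 4: in=1111 → 0110 (no change)

Fixpoint:
  val[0] = 1111
  val[1] = 1111
  val[2] = 1111
  val[3] = 0000
  val[4] = 0110
  val[5] = 1111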